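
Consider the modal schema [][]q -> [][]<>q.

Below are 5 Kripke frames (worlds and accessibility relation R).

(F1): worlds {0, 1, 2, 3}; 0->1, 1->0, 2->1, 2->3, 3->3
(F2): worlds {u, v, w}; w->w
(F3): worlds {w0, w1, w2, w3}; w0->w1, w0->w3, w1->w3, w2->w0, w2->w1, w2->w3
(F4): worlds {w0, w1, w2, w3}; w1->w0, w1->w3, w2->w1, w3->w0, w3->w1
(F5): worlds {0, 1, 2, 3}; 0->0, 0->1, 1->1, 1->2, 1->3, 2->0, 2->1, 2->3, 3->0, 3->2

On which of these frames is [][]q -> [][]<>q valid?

Frame correspondent (Sahlqvist): forall x forall z (x R^2 z -> exists w (x R^2 w & zRw)) — i.e. a generalized confluence (Geach) condition.
(F1): fails — 0R²0 but no w with 0R²w and 0Rw.
(F2): holds.
(F3): fails — w0R²w3 but no w with w0R²w and w3Rw.
(F4): fails — w1R²w0 but no w with w1R²w and w0Rw.
(F5): holds.

(F2), (F5)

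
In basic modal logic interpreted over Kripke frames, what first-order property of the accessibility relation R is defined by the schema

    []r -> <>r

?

Seriality

Suppose □r→◇r is valid. At any x set V(r)=W. Then □r at x, so ◇r at x, so x has a successor.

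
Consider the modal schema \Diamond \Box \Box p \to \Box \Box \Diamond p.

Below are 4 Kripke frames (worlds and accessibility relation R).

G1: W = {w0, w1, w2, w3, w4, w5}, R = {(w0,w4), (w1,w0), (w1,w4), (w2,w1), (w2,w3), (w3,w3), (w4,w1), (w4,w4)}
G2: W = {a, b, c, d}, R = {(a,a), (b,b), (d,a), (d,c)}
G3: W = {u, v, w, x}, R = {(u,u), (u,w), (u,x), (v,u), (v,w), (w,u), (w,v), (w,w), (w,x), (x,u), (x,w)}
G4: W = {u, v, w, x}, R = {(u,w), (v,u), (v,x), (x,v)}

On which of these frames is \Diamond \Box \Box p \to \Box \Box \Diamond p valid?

This is the axiom for a generalized confluence (Geach) condition; its first-order frame correspondent is \forall x \forall y \forall z ((xRy \wedge x R^2 z) \to \exists w (y R^2 w \wedge zRw)).
G1: fails — w2Rw1, w2R²w3 but no w with w1R²w and w3Rw.
G2: fails — dRc, dR²a but no w with cR²w and aRw.
G3: satisfies the condition.
G4: fails — vRu, vR²v but no t with uR²t and vRt.

G3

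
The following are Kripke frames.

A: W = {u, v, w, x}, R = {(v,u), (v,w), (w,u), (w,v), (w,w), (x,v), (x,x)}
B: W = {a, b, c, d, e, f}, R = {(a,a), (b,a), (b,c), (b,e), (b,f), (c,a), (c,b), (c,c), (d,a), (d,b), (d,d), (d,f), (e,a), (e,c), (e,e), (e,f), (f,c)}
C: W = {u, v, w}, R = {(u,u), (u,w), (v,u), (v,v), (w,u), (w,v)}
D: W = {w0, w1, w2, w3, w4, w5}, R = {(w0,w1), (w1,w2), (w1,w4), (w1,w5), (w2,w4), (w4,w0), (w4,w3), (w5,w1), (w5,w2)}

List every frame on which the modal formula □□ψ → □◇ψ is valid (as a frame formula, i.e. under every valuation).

Frame correspondent (Sahlqvist): ∀x ∀z (xRz → ∃w (xR²w ∧ zRw)) — i.e. a generalized confluence (Geach) condition.
A: fails — vRu but no t with vR²t and uRt.
B: condition met.
C: condition met.
D: fails — w4Rw3 but no w with w4R²w and w3Rw.
Valid on: B, C.

B, C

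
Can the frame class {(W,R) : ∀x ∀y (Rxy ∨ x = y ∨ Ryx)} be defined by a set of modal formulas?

Not definable by any modal formula

Any modally definable frame class is closed under disjoint unions.
Take 2 disjoint single-world reflexive frames: each is trivially connected, but their disjoint union has 2 worlds with no edge between distinct components, so it is not connected.
Hence connectedness of R is not modally definable.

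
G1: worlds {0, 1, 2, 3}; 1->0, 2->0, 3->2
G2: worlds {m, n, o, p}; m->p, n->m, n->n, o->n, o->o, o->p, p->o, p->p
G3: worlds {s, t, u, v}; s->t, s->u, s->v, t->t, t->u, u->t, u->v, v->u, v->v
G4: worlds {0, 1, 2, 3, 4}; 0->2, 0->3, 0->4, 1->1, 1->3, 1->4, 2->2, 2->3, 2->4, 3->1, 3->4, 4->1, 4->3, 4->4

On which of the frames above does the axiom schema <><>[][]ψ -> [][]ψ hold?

G3

The schema corresponds to a generalized confluence (Geach) condition: forall x forall y forall z ((x R^2 y & x R^2 z) -> exists w (y R^2 w & z = w)).
G1: fails — 3R²0, 3R²0 but no w with 0R²w and 0=w.
G2: fails — nR²m, nR²m but no w with mR²w and m=w.
G3: satisfies the condition.
G4: fails — 0R²1, 0R²2 but no w with 1R²w and 2=w.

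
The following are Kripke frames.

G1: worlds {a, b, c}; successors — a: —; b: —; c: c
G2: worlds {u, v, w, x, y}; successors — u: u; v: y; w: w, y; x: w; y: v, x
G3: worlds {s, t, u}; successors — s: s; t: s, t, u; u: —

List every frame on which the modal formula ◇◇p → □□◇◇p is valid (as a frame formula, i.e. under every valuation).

G1

Frame correspondent (Sahlqvist): ∀x ∀y ∀z ((xR²y ∧ xR²z) → ∃w (y = w ∧ zR²w)) — i.e. a generalized confluence (Geach) condition.
G1: satisfies the condition.
G2: fails — vR²v, vR²x but no t with v=t and xR²t.
G3: fails — tR²s, tR²u but no w with s=w and uR²w.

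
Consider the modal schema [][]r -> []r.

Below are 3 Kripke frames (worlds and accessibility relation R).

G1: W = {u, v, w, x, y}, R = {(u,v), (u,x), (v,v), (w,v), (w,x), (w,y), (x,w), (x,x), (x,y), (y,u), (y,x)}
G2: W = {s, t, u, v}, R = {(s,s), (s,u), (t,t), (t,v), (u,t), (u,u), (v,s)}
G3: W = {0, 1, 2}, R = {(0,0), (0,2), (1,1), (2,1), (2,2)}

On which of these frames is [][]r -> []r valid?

This is the axiom for density; its first-order frame correspondent is forall x forall y (Rxy -> exists z (Rxz & Rzy)).
G1: fails — Ryu but no z with Ryz and Rzu.
G2: holds.
G3: holds.

G2, G3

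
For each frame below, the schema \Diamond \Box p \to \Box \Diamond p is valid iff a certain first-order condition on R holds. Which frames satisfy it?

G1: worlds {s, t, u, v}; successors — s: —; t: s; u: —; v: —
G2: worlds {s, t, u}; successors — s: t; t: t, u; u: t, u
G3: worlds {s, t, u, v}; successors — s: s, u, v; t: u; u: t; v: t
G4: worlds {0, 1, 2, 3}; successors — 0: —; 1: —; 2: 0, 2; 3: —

Frame correspondent (Sahlqvist): \forall x \forall y \forall z (Rxy \wedge Rxz \to \exists w (Ryw \wedge Rzw)) — i.e. convergence.
G1: fails — Rts and Rts but s and s have no common successor.
G2: ✓.
G3: fails — Rsv and Rss but v and s have no common successor.
G4: fails — R22 and R20 but 2 and 0 have no common successor.
Valid on: G2.

G2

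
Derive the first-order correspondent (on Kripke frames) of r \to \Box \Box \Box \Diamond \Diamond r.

This is a Sahlqvist (Geach-type) schema ◇^0□^0r → □^3◇^2r.
Minimal-valuation argument: fix x; take any y with xR^0y and any z with xR^3z. Set V(r) to the set of worlds R-reachable from y in exactly 0 steps. Then □^0r holds at y, so the antecedent holds at x; validity forces ◇^2r at z, giving a w with zR^2w and yR^0w.
First-order correspondent: \forall x \forall z (x R^3 z \to \exists w (x = w \wedge z R^2 w)).

\forall x \forall z (x R^3 z \to \exists w (x = w \wedge z R^2 w))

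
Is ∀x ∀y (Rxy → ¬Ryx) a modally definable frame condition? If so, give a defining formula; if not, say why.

Modal frame validity is preserved under surjective bounded morphisms.
The 4-cycle (worlds s,t,u,v with s→t→u→v→s) is asymmetric. Mapping every world to a single reflexive point • is a surjective bounded morphism, and the reflexive point is not asymmetric (R•• but asymmetry requires ¬R••).
Hence asymmetry is not modally definable.

Not modally definable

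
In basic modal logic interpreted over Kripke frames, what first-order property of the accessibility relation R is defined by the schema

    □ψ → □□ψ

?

transitivity

Suppose □ψ→□□ψ is valid. Take Rxy, Ryz and set V(ψ)={w : Rxw}. Then □ψ at x, so □□ψ at x, so □ψ at y, so ψ at z, i.e. Rxz.
Conversely, any frame satisfying ∀x ∀y ∀z (Rxy ∧ Ryz → Rxz) validates the schema.
Frame condition: ∀x ∀y ∀z (Rxy ∧ Ryz → Rxz).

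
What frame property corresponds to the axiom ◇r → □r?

partial functionality: ∀x ∀y ∀z (Rxy ∧ Rxz → y = z)

Suppose ◇r→□r is valid. Take Rxy, Rxz and set V(r)={y}. Then ◇r at x, so □r at x, so r at z, i.e. z=y.
Conversely, any frame satisfying ∀x ∀y ∀z (Rxy ∧ Rxz → y = z) validates the schema.
So the correspondent is partial functionality.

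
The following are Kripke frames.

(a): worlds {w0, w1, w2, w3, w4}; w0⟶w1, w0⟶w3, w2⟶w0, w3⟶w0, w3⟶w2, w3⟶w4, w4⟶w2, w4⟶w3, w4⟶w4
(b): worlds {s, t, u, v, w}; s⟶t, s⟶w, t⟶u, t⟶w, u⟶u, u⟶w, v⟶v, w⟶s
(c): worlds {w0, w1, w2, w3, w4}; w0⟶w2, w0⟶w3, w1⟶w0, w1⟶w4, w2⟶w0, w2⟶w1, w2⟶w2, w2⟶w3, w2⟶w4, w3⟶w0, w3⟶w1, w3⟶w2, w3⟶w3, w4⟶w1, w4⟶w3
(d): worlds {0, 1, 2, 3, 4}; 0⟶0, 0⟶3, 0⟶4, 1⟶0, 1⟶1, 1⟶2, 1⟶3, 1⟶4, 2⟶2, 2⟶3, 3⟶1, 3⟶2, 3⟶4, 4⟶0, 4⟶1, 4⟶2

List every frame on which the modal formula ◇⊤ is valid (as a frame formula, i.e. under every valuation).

This is the axiom for seriality; its first-order frame correspondent is ∀x ∃y Rxy.
(a): fails — world w1 has no successor.
(b): satisfies the condition.
(c): satisfies the condition.
(d): satisfies the condition.
Valid on: (b), (c), (d).

(b), (c), (d)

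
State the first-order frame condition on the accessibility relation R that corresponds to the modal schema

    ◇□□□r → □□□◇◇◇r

∀x ∀y ∀z ((xRy ∧ xR³z) → ∃w (yR³w ∧ zR³w))

This is a Sahlqvist (Geach-type) schema ◇^1□^3r → □^3◇^3r.
Minimal-valuation argument: fix x; take any y with xR^1y and any z with xR^3z. Set V(r) to the set of worlds R-reachable from y in exactly 3 steps. Then □^3r holds at y, so the antecedent holds at x; validity forces ◇^3r at z, giving a w with zR^3w and yR^3w.
First-order correspondent: ∀x ∀y ∀z ((xRy ∧ xR³z) → ∃w (yR³w ∧ zR³w)).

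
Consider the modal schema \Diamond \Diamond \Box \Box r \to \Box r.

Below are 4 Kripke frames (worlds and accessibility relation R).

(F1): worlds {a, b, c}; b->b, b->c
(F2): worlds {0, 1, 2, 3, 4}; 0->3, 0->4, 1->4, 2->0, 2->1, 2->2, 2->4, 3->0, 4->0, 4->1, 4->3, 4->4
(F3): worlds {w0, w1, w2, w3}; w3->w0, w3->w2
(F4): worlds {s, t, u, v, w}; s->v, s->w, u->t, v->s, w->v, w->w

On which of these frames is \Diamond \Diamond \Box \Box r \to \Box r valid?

The schema corresponds to a generalized confluence (Geach) condition: \forall x \forall y \forall z ((x R^2 y \wedge xRz) \to \exists w (y R^2 w \wedge z = w)).
(F1): fails — bR²c, bRb but no w with cR²w and b=w.
(F2): fails — 2R²0, 2R2 but no w with 0R²w and 2=w.
(F3): ✓.
(F4): fails — vR²v, vRs but no w* with vR²w* and s=w*.
Valid on: (F3).

(F3)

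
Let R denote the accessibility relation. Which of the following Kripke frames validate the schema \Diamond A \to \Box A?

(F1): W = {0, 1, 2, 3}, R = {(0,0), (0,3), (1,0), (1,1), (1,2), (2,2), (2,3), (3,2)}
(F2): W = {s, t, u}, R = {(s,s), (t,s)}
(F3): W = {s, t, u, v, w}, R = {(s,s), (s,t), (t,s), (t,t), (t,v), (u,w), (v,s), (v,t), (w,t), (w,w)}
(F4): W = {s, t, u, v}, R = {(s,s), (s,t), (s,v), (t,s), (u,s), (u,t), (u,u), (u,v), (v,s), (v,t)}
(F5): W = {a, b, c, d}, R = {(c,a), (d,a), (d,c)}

This is the axiom for partial functionality; its first-order frame correspondent is \forall x \forall y \forall z (Rxy \wedge Rxz \to y = z).
(F1): fails — 0 sees both 0 and 3.
(F2): ✓.
(F3): fails — s sees both s and t.
(F4): fails — s sees both s and t.
(F5): fails — d sees both a and c.
Valid on: (F2).

(F2)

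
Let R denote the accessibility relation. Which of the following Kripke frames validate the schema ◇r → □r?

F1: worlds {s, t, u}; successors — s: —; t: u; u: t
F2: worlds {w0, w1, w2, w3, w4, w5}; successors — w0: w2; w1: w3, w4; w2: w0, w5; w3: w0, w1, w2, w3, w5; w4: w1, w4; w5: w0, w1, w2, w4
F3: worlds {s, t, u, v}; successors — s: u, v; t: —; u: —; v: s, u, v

F1

Frame correspondent (Sahlqvist): ∀x ∀y ∀z (Rxy ∧ Rxz → y = z) — i.e. partial functionality.
F1: ✓.
F2: fails — w1 sees both w3 and w4.
F3: fails — s sees both u and v.
Valid on: F1.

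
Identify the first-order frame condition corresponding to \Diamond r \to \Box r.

Partial functionality

This schema is the CD axiom.
Its frame correspondent is partial functionality — \forall x \forall y \forall z (Rxy \wedge Rxz \to y = z).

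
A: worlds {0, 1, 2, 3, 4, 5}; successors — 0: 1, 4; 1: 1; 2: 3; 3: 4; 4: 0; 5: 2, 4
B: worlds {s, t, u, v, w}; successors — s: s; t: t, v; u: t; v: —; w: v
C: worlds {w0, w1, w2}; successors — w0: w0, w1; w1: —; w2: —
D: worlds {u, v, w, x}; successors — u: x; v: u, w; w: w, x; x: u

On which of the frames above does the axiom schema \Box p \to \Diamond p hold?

The schema corresponds to seriality: \forall x \exists y Rxy.
A: satisfies the condition.
B: fails — world v has no successor.
C: fails — world w1 has no successor.
D: satisfies the condition.
Valid on: A, D.

A, D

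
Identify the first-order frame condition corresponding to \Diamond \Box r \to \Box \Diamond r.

Suppose ◇□r→□◇r is valid. Take Rxy, Rxz and set V(r)={w : Ryw}. Then □r at y so ◇□r at x, so □◇r at x, so ◇r at z, giving w with Rzw and Ryw.

convergence: \forall x \forall y \forall z (Rxy \wedge Rxz \to \exists w (Ryw \wedge Rzw))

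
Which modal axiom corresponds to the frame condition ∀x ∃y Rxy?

□p → ◇p

This is seriality; the standard corresponding axiom is D: □p → ◇p.
Suppose □p→◇p is valid. At any x set V(p)=W. Then □p at x, so ◇p at x, so x has a successor.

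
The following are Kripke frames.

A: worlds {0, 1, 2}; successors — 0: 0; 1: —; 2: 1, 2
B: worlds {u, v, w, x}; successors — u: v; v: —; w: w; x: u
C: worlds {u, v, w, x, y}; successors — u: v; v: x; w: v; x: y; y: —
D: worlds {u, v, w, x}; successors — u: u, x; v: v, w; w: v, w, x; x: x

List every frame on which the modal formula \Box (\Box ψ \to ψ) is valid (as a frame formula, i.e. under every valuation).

The schema corresponds to shift-reflexivity: \forall x \forall y (Rxy \to Ryy).
A: fails — R21 but not R11.
B: fails — Ruv but not Rvv.
C: fails — Rxy but not Ryy.
D: ✓.
Valid on: D.

D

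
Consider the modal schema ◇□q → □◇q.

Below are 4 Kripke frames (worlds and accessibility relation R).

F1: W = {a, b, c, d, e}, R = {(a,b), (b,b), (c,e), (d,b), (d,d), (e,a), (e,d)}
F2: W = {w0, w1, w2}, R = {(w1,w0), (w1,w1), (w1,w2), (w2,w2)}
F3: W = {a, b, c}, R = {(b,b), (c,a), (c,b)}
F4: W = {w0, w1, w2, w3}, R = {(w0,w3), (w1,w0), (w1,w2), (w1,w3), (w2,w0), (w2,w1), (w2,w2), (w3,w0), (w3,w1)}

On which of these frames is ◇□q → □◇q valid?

F1

The schema corresponds to convergence: ∀x ∀y ∀z (Rxy ∧ Rxz → ∃w (Ryw ∧ Rzw)).
F1: ✓.
F2: fails — Rw1w2 and Rw1w0 but w2 and w0 have no common successor.
F3: fails — Rca and Rca but a and a have no common successor.
F4: fails — Rw1w2 and Rw1w0 but w2 and w0 have no common successor.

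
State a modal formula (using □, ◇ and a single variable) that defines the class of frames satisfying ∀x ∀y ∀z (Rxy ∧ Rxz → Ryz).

The condition is the Euclidean property. The 5 schema ◇r → □◇r defines it.
Suppose ◇r→□◇r is valid. Take Rxy, Rxz and set V(r)={y}. Then ◇r at x, so □◇r at x, so ◇r at z, so some w with Rzw has r; w=y, i.e. Rzy. By symmetry of the argument, Ryz.

◇r → □◇r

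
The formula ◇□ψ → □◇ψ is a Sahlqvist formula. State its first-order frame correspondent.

Suppose ◇□ψ→□◇ψ is valid. Take Rxy, Rxz and set V(ψ)={w : Ryw}. Then □ψ at y so ◇□ψ at x, so □◇ψ at x, so ◇ψ at z, giving w with Rzw and Ryw.
Conversely, any frame satisfying ∀x ∀y ∀z (Rxy ∧ Rxz → ∃w (Ryw ∧ Rzw)) validates the schema.
So the correspondent is convergence.

Convergence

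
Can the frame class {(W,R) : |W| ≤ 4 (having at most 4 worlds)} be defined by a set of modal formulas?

No

Any modally definable frame class is closed under disjoint unions.
Any modal formula valid on each of 5 disjoint one-world frames is valid on their disjoint union (validity is preserved under disjoint unions). Each one-world frame has |W|=1≤4, but the union has |W|=5.
Hence having at most 4 worlds is not modally definable.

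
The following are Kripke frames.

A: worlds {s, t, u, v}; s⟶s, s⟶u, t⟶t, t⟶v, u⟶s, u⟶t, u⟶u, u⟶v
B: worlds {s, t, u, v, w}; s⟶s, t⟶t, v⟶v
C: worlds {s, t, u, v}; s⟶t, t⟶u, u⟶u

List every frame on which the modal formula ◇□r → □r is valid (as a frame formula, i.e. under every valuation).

B

This is the axiom for the Euclidean property; its first-order frame correspondent is ∀x ∀y ∀z (Rxy ∧ Rxz → Ryz).
A: fails — Rtv and Rtv but not Rvv.
B: condition met.
C: fails — Rst and Rst but not Rtt.
Valid on: B.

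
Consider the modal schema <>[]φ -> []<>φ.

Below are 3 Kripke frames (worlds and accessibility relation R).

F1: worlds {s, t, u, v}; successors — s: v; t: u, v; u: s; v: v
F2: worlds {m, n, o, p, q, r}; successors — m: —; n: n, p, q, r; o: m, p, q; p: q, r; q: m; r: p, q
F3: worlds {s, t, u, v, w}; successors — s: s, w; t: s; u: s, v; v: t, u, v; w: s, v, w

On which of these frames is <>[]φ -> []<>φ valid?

none

The schema corresponds to convergence: forall x forall y forall z (Rxy & Rxz -> exists w (Ryw & Rzw)).
F1: fails — Rtv and Rtu but v and u have no common successor.
F2: fails — Rnn and Rnq but n and q have no common successor.
F3: fails — Ruv and Rus but v and s have no common successor.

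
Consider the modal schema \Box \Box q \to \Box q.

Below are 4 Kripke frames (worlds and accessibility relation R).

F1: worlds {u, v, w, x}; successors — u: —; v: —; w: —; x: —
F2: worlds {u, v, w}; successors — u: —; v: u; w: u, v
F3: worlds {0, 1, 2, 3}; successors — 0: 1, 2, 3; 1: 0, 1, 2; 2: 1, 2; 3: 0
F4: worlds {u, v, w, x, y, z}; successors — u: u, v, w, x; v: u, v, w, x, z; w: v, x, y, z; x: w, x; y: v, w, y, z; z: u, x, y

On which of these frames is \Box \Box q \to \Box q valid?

F1, F4

Frame correspondent (Sahlqvist): \forall x \forall y (Rxy \to \exists z (Rxz \wedge Rzy)) — i.e. density.
F1: ✓.
F2: fails — Rvu but no z with Rvz and Rzu.
F3: fails — R03 but no z with R0z and Rz3.
F4: ✓.
Valid on: F1, F4.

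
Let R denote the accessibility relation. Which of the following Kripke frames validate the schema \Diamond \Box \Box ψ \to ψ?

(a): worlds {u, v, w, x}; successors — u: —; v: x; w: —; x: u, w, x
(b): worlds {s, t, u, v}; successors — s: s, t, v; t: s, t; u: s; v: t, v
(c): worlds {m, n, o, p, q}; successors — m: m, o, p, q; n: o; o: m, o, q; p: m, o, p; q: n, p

The schema corresponds to a generalized confluence (Geach) condition: \forall x \forall y (xRy \to \exists w (y R^2 w \wedge x = w)).
(a): fails — vRx but no t with xR²t and v=t.
(b): fails — uRs but no w with sR²w and u=w.
(c): satisfies the condition.
Valid on: (c).

(c)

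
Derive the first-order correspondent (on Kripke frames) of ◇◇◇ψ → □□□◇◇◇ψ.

∀x ∀y ∀z ((xR³y ∧ xR³z) → ∃w (y = w ∧ zR³w))

This is a Sahlqvist (Geach-type) schema ◇^3□^0ψ → □^3◇^3ψ.
Minimal-valuation argument: fix x; take any y with xR^3y and any z with xR^3z. Set V(ψ) to the set of worlds R-reachable from y in exactly 0 steps. Then □^0ψ holds at y, so the antecedent holds at x; validity forces ◇^3ψ at z, giving a w with zR^3w and yR^0w.
First-order correspondent: ∀x ∀y ∀z ((xR³y ∧ xR³z) → ∃w (y = w ∧ zR³w)).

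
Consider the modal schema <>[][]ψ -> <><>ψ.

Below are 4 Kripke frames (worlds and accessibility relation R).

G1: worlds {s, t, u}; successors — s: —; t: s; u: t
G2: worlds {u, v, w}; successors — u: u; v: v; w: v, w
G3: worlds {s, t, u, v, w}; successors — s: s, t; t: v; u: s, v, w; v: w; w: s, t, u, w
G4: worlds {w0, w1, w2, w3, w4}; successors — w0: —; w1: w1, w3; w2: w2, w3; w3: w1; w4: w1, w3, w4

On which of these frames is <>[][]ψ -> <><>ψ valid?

G2, G4

Frame correspondent (Sahlqvist): forall x forall y (xRy -> exists w (y R^2 w & x R^2 w)) — i.e. a generalized confluence (Geach) condition.
G1: fails — tRs but no w with sR²w and tR²w.
G2: holds.
G3: fails — sRt but no w* with tR²w* and sR²w*.
G4: holds.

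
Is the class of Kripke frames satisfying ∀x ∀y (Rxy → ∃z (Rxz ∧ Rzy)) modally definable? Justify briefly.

This is a Sahlqvist condition; the C4 axiom □□p → □p defines it.
Suppose □□p→□p is valid. Take Rxy and set V(p)={w : xR²w}. Then □□p at x, so □p at x, so p at y, i.e. ∃z(Rxz∧Rzy).

Definable; □□p → □p defines it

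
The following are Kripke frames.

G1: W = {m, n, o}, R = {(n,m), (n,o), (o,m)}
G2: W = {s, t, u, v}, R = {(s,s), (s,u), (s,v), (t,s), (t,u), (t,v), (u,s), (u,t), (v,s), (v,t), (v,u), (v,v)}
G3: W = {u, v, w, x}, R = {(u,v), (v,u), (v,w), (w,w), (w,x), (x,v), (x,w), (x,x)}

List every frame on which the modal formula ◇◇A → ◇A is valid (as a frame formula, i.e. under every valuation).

Frame correspondent (Sahlqvist): ∀x ∀y ∀z (Rxy ∧ Ryz → Rxz) — i.e. transitivity.
G1: satisfies the condition.
G2: fails — Rtv and Rvt but not Rtt.
G3: fails — Ruv and Rvw but not Ruw.
Valid on: G1.

G1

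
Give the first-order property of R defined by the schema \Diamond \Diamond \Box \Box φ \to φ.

This is a Sahlqvist (Geach-type) schema ◇^2□^2φ → □^0◇^0φ.
Minimal-valuation argument: fix x; take any y with xR^2y and any z with xR^0z. Set V(φ) to the set of worlds R-reachable from y in exactly 2 steps. Then □^2φ holds at y, so the antecedent holds at x; validity forces ◇^0φ at z, giving a w with zR^0w and yR^2w.
First-order correspondent: \forall x \forall y (x R^2 y \to \exists w (y R^2 w \wedge x = w)).

\forall x \forall y (x R^2 y \to \exists w (y R^2 w \wedge x = w))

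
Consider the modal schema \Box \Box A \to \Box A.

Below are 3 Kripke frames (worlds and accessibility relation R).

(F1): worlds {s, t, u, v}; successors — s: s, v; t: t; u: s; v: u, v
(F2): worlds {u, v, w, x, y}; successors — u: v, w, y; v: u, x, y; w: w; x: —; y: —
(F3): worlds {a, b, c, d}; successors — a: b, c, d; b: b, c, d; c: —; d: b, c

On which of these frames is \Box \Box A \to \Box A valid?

(F1), (F3)

This is the axiom for density; its first-order frame correspondent is \forall x \forall y (Rxy \to \exists z (Rxz \wedge Rzy)).
(F1): holds.
(F2): fails — Ruv but no z with Ruz and Rzv.
(F3): holds.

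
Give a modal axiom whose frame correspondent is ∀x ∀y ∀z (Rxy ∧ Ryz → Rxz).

The condition is transitivity. The 4 schema □r → □□r defines it.
Suppose □r→□□r is valid. Take Rxy, Ryz and set V(r)={w : Rxw}. Then □r at x, so □□r at x, so □r at y, so r at z, i.e. Rxz.

□r → □□r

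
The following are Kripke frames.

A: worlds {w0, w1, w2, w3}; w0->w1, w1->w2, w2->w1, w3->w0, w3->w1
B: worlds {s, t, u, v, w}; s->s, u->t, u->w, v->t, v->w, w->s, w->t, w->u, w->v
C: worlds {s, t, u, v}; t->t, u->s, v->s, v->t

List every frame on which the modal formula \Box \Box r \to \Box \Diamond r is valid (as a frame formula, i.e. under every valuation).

A

This is the axiom for a generalized confluence (Geach) condition; its first-order frame correspondent is \forall x \forall z (xRz \to \exists w (x R^2 w \wedge zRw)).
A: holds.
B: fails — uRt but no w* with uR²w* and tRw*.
C: fails — uRs but no w with uR²w and sRw.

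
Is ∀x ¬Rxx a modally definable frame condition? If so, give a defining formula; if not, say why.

Not definable by any modal formula

Modal frame validity is preserved under surjective bounded morphisms.
The 4-cycle (worlds w0,w1,w2,w3 with w0→w1→w2→w3→w0) is irreflexive, and the map sending every world to a single reflexive point • is a surjective bounded morphism (forth: every edge maps to (•,•); back: every world has a successor). So any modal formula valid on the 4-cycle is also valid on the reflexive point, which is not irreflexive.
So no modal formula (or set of formulas) defines exactly the irreflexive frames.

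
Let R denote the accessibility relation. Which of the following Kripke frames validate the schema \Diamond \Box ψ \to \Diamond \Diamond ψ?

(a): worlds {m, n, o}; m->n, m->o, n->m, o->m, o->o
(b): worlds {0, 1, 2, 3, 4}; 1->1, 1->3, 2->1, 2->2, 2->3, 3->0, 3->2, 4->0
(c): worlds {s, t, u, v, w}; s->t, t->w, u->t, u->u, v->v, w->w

(a), (c)

This is the axiom for a generalized confluence (Geach) condition; its first-order frame correspondent is \forall x \forall y (xRy \to \exists w (yRw \wedge x R^2 w)).
(a): satisfies the condition.
(b): fails — 3R0 but no w with 0Rw and 3R²w.
(c): satisfies the condition.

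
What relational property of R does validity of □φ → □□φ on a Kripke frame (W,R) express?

Suppose □φ→□□φ is valid. Take Rxy, Ryz and set V(φ)={w : Rxw}. Then □φ at x, so □□φ at x, so □φ at y, so φ at z, i.e. Rxz.

Transitivity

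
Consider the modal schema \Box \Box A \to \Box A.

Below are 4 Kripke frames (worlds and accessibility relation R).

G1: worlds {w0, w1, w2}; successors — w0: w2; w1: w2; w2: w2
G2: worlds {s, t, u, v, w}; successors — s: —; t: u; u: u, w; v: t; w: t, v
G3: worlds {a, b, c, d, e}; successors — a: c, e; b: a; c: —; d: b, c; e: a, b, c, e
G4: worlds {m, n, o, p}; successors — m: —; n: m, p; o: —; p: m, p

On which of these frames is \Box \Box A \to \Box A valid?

The schema corresponds to density: \forall x \forall y (Rxy \to \exists z (Rxz \wedge Rzy)).
G1: holds.
G2: fails — Rvt but no z with Rvz and Rzt.
G3: fails — Rdc but no z with Rdz and Rzc.
G4: holds.

G1, G4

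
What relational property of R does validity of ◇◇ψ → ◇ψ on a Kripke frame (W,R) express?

This is a form of the 4 axiom.
Its frame correspondent is transitivity — ∀x ∀y ∀z (Rxy ∧ Ryz → Rxz).

transitivity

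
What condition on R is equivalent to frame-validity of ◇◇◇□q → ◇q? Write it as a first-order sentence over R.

∀x ∀y (xR³y → ∃w (yRw ∧ xRw))

This is a Sahlqvist (Geach-type) schema ◇^3□^1q → □^0◇^1q.
Minimal-valuation argument: fix x; take any y with xR^3y and any z with xR^0z. Set V(q) to the set of worlds R-reachable from y in exactly 1 step. Then □^1q holds at y, so the antecedent holds at x; validity forces ◇^1q at z, giving a w with zR^1w and yR^1w.
First-order correspondent: ∀x ∀y (xR³y → ∃w (yRw ∧ xRw)).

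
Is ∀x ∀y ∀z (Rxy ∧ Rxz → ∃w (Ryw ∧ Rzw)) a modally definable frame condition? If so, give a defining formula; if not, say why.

The condition is convergence. A defining modal formula is ◇□q → □◇q.
Suppose ◇□q→□◇q is valid. Take Rxy, Rxz and set V(q)={w : Ryw}. Then □q at y so ◇□q at x, so □◇q at x, so ◇q at z, giving w with Rzw and Ryw.

Yes — defined by ◇□q → □◇q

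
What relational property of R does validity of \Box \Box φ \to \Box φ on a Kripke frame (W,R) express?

Suppose □□φ→□φ is valid. Take Rxy and set V(φ)={w : xR²w}. Then □□φ at x, so □φ at x, so φ at y, i.e. ∃z(Rxz∧Rzy).

density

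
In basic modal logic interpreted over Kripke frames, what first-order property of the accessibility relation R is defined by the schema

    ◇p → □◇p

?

This is the 5 axiom.
It corresponds to the Euclidean property: ∀x ∀y ∀z (Rxy ∧ Rxz → Ryz).

the Euclidean property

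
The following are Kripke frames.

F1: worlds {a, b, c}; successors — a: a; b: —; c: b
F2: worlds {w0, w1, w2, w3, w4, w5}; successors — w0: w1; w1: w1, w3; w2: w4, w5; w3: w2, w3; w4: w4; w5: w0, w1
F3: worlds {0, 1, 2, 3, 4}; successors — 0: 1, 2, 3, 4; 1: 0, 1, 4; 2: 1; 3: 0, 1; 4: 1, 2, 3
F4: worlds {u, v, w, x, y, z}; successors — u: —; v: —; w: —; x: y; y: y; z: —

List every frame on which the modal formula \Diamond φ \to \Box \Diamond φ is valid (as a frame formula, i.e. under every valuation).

Frame correspondent (Sahlqvist): \forall x \forall y \forall z (Rxy \wedge Rxz \to Ryz) — i.e. the Euclidean property.
F1: fails — Rcb and Rcb but not Rbb.
F2: fails — Rw1w3 and Rw1w1 but not Rw3w1.
F3: fails — R02 and R02 but not R22.
F4: holds.

F4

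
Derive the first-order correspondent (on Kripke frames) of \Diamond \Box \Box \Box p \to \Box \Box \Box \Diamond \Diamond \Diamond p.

\forall x \forall y \forall z ((xRy \wedge x R^3 z) \to \exists w (y R^3 w \wedge z R^3 w))

This is a Sahlqvist (Geach-type) schema ◇^1□^3p → □^3◇^3p.
Minimal-valuation argument: fix x; take any y with xR^1y and any z with xR^3z. Set V(p) to the set of worlds R-reachable from y in exactly 3 steps. Then □^3p holds at y, so the antecedent holds at x; validity forces ◇^3p at z, giving a w with zR^3w and yR^3w.
First-order correspondent: \forall x \forall y \forall z ((xRy \wedge x R^3 z) \to \exists w (y R^3 w \wedge z R^3 w)).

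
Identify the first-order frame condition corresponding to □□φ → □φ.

density: ∀x ∀y (Rxy → ∃z (Rxz ∧ Rzy))

Suppose □□φ→□φ is valid. Take Rxy and set V(φ)={w : xR²w}. Then □□φ at x, so □φ at x, so φ at y, i.e. ∃z(Rxz∧Rzy).
Conversely, on a frame with density the schema holds at every world under every valuation.
Frame condition: ∀x ∀y (Rxy → ∃z (Rxz ∧ Rzy)).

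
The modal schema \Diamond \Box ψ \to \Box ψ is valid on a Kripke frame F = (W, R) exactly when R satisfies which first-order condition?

This is frame-equivalent to ◇ψ → □◇ψ (substitute ¬ψ for ψ and contrapose).
Suppose ◇ψ→□◇ψ is valid. Take Rxy, Rxz and set V(ψ)={y}. Then ◇ψ at x, so □◇ψ at x, so ◇ψ at z, so some w with Rzw has ψ; w=y, i.e. Rzy. By symmetry of the argument, Ryz.

the Euclidean property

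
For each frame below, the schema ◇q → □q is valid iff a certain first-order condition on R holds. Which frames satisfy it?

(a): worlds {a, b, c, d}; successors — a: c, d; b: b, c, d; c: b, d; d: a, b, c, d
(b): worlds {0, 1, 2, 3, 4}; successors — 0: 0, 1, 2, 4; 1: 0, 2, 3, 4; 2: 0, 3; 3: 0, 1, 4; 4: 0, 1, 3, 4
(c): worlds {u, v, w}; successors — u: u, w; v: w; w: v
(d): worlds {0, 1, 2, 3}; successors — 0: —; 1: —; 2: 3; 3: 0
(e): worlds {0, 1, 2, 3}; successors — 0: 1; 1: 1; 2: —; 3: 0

Frame correspondent (Sahlqvist): ∀x ∀y ∀z (Rxy ∧ Rxz → y = z) — i.e. partial functionality.
(a): fails — a sees both c and d.
(b): fails — 0 sees both 0 and 1.
(c): fails — u sees both u and w.
(d): holds.
(e): holds.

(d), (e)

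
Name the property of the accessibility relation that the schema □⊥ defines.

Emptiness of R

□⊥ is valid iff no world has any successor (otherwise □⊥ fails at any world with one).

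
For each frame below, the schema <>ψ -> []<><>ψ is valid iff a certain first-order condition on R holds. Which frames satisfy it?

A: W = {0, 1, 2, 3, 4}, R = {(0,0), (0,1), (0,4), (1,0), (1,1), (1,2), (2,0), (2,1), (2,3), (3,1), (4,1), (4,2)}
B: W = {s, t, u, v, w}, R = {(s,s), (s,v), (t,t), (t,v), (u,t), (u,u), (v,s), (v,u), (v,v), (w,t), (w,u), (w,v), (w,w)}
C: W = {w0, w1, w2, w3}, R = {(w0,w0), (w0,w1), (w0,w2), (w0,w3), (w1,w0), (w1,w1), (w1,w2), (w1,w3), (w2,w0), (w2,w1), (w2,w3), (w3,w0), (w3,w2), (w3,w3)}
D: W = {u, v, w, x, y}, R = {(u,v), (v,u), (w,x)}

C

The schema corresponds to a generalized confluence (Geach) condition: forall x forall y forall z ((xRy & xRz) -> exists w (y = w & z R^2 w)).
A: fails — 0R4, 0R4 but no w with 4=w and 4R²w.
B: fails — vRs, vRu but no w* with s=w* and uR²w*.
C: satisfies the condition.
D: fails — wRx, wRx but no t with x=t and xR²t.
Valid on: C.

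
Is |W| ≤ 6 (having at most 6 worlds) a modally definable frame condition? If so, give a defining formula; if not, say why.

If a class were modally definable it would be closed under disjoint unions (Goldblatt–Thomason).
Any modal formula valid on each of 7 disjoint one-world frames is valid on their disjoint union (validity is preserved under disjoint unions). Each one-world frame has |W|=1≤6, but the union has |W|=7.
Hence having at most 6 worlds is not modally definable.

Not modally definable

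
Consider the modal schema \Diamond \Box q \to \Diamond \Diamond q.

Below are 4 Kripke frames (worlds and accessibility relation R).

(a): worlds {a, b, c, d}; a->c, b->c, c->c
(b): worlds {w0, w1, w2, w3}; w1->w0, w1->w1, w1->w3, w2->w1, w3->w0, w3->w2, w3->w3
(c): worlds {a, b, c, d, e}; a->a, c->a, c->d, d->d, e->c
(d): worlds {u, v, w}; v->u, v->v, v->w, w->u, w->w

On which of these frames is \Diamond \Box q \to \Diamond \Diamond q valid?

This is the axiom for a generalized confluence (Geach) condition; its first-order frame correspondent is \forall x \forall y (xRy \to \exists w (yRw \wedge x R^2 w)).
(a): satisfies the condition.
(b): fails — w1Rw0 but no w with w0Rw and w1R²w.
(c): satisfies the condition.
(d): fails — vRu but no t with uRt and vR²t.

(a), (c)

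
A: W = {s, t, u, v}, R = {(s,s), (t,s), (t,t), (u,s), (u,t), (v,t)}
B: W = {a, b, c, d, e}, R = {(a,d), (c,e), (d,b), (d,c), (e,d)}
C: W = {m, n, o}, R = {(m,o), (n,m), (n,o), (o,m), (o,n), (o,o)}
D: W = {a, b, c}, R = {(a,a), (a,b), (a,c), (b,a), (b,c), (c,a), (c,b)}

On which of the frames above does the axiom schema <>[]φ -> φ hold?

D

Frame correspondent (Sahlqvist): forall x forall y (xRy -> exists w (yRw & x = w)) — i.e. a generalized confluence (Geach) condition.
A: fails — tRs but no w with sRw and t=w.
B: fails — aRd but no w with dRw and a=w.
C: fails — nRm but no w with mRw and n=w.
D: satisfies the condition.
Valid on: D.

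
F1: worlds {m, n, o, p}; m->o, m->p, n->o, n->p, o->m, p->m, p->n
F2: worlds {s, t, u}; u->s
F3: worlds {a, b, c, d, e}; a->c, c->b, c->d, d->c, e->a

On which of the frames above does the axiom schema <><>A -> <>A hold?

F2

This is the axiom for transitivity; its first-order frame correspondent is forall x forall y forall z (Rxy & Ryz -> Rxz).
F1: fails — Rom and Rmo but not Roo.
F2: holds.
F3: fails — Rcd and Rdc but not Rcc.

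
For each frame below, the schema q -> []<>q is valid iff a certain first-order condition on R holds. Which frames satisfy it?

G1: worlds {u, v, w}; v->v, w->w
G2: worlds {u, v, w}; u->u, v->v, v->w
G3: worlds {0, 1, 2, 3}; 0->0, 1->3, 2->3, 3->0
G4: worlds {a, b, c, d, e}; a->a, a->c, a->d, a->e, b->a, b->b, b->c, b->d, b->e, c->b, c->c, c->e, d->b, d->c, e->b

G1

The schema corresponds to symmetry: forall x forall y (Rxy -> Ryx).
G1: satisfies the condition.
G2: fails — Rvw but not Rwv.
G3: fails — R23 but not R32.
G4: fails — Rdc but not Rcd.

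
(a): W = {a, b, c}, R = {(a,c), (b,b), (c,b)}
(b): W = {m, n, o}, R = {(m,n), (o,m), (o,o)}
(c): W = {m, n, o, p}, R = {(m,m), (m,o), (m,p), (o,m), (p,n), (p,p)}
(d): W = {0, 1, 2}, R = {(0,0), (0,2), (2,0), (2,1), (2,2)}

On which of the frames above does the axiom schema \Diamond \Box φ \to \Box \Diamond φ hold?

(a)

Frame correspondent (Sahlqvist): \forall x \forall y \forall z (Rxy \wedge Rxz \to \exists w (Ryw \wedge Rzw)) — i.e. convergence.
(a): holds.
(b): fails — Rmn and Rmn but n and n have no common successor.
(c): fails — Rmo and Rmp but o and p have no common successor.
(d): fails — R20 and R21 but 0 and 1 have no common successor.
Valid on: (a).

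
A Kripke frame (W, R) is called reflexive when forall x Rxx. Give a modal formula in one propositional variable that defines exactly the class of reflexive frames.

□r → r

The condition is reflexivity. The T schema □r → r defines it.
Suppose □r→r is valid. At any x set V(r)={w : Rxw}. Then □r holds at x, so r holds at x, i.e. Rxx.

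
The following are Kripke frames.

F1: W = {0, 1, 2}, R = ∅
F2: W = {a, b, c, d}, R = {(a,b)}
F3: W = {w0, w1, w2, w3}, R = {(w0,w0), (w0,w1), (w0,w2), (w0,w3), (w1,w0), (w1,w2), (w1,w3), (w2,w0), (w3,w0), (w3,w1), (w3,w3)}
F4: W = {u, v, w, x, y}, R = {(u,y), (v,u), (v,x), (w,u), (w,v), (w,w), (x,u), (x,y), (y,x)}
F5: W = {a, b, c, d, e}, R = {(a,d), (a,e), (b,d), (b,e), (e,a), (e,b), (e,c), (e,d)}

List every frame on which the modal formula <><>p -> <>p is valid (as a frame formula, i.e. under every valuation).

F1, F2

The schema corresponds to transitivity: forall x forall y forall z (Rxy & Ryz -> Rxz).
F1: satisfies the condition.
F2: satisfies the condition.
F3: fails — Rw1w0 and Rw0w1 but not Rw1w1.
F4: fails — Ryx and Rxu but not Ryu.
F5: fails — Reb and Rbe but not Ree.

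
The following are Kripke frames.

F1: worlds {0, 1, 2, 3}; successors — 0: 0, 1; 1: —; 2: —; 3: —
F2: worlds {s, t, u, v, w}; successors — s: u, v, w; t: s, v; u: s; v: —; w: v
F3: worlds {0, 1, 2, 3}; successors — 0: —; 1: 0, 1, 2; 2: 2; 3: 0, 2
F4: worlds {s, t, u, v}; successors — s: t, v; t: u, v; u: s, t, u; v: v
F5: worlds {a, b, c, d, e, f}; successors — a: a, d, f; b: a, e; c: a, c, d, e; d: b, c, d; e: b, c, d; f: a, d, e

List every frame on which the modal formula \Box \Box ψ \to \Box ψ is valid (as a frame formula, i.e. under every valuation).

F1

The schema corresponds to density: \forall x \forall y (Rxy \to \exists z (Rxz \wedge Rzy)).
F1: condition met.
F2: fails — Rus but no z with Ruz and Rzs.
F3: fails — R30 but no z with R3z and Rz0.
F4: fails — Rst but no z with Rsz and Rzt.
F5: fails — Rfe but no z with Rfz and Rze.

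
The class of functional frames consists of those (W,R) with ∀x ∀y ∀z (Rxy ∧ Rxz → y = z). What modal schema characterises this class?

The condition is partial functionality. The CD schema ◇p → □p defines it.
Suppose ◇p→□p is valid. Take Rxy, Rxz and set V(p)={y}. Then ◇p at x, so □p at x, so p at z, i.e. z=y.

◇p → □p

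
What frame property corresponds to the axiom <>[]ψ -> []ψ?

This is a form of the 5 axiom.
It corresponds to the Euclidean property: forall x forall y forall z (Rxy & Rxz -> Ryz).

The Euclidean property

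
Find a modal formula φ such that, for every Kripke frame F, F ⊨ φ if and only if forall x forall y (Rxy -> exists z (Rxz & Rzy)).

A defining formula is □□r → □r (the C4 axiom).
Suppose □□r→□r is valid. Take Rxy and set V(r)={w : xR²w}. Then □□r at x, so □r at x, so r at y, i.e. ∃z(Rxz∧Rzy).

□□r → □r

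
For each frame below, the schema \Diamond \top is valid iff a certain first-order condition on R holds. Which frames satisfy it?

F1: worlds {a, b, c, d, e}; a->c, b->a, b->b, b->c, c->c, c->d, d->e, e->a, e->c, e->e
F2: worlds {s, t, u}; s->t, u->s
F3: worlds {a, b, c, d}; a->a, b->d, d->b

This is the axiom for seriality; its first-order frame correspondent is \forall x \exists y Rxy.
F1: condition met.
F2: fails — world t has no successor.
F3: fails — world c has no successor.
Valid on: F1.

F1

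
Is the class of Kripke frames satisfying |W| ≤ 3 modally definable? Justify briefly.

If a class were modally definable it would be closed under disjoint unions (Goldblatt–Thomason).
Any modal formula valid on each of 4 disjoint one-world frames is valid on their disjoint union (validity is preserved under disjoint unions). Each one-world frame has |W|=1≤3, but the union has |W|=4.
So the class is not modally definable.

Not modally definable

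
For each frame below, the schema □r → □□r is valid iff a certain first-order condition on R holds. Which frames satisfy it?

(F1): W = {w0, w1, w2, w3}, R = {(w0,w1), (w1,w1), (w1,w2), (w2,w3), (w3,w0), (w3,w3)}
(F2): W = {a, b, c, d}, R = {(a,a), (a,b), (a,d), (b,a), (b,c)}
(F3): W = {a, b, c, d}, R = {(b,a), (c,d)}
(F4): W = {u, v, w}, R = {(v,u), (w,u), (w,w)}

(F3), (F4)

This is the axiom for transitivity; its first-order frame correspondent is ∀x ∀y ∀z (Rxy ∧ Ryz → Rxz).
(F1): fails — Rw1w2 and Rw2w3 but not Rw1w3.
(F2): fails — Rab and Rbc but not Rac.
(F3): ✓.
(F4): ✓.
Valid on: (F3), (F4).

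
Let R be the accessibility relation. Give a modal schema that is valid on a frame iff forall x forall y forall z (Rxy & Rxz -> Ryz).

The condition is the Euclidean property. The 5 schema ◇p → □◇p defines it.

◇p → □◇p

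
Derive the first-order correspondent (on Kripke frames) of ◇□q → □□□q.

This is a Sahlqvist (Geach-type) schema ◇^1□^1q → □^3◇^0q.
First-order correspondent: ∀x ∀y ∀z ((xRy ∧ xR³z) → ∃w (yRw ∧ z = w)).

∀x ∀y ∀z ((xRy ∧ xR³z) → ∃w (yRw ∧ z = w))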